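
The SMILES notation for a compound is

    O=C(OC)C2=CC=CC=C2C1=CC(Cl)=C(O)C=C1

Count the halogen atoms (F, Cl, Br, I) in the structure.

1

Halogen atoms appear at heavy-atom position 14 (1×Cl).
Other groups present: 1 ester, 1 hydroxyl.
Halogen count: 1.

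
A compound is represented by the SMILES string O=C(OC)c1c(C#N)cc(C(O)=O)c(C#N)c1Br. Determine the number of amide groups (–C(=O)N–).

Scan the SMILES for the amide motif — none present.
Groups that are present: 1 carboxylic acid, 1 ester, 2 nitrile.

0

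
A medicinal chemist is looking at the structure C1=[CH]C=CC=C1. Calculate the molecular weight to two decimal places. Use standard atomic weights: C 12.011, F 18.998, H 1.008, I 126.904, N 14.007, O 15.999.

78.11 g/mol

First, the molecular formula is C6H6 (counting implicit H from valence).
  C: 6 × 12.011 = 72.066
  H: 6 × 1.008 = 6.048
Sum: 6×12.011 + 6×1.008 = 78.114 → 78.11 g/mol.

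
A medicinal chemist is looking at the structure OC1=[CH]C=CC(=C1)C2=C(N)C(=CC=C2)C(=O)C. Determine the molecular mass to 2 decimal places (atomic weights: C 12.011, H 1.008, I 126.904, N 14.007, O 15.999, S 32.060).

227.26 g/mol

First, the molecular formula is C14H13NO2 (counting implicit H from valence).
  C: 14 × 12.011 = 168.154
  H: 13 × 1.008 = 13.104
  N: 1 × 14.007 = 14.007
  O: 2 × 15.999 = 31.998
Sum: 14×12.011 + 13×1.008 + 1×14.007 + 2×15.999 = 227.263 → 227.26 g/mol.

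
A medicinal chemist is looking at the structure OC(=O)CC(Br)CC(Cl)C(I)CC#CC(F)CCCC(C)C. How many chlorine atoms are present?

Scan the SMILES for Cl atoms (remember two-letter symbols like Cl and Br are single atoms).
Chlorine count: 1.

1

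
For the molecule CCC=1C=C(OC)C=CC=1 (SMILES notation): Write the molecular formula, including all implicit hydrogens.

C9H12O

Walk through each heavy atom and fill implicit hydrogens from standard valence (C 4, N 3, O 2, S 2, halogen 1):
  atom 1: C, bond orders sum to 1 (valence 4) → 3 H
  atom 2: C, bond orders sum to 2 (valence 4) → 2 H
  atom 3: C, bond orders sum to 4 (valence 4) → 0 H
  atom 4: C, bond orders sum to 3 (valence 4) → 1 H
  atom 5: C, bond orders sum to 4 (valence 4) → 0 H
  atom 6: O, bond orders sum to 2 (valence 2) → 0 H
  atom 7: C, bond orders sum to 1 (valence 4) → 3 H
  atom 8: C, bond orders sum to 3 (valence 4) → 1 H
  atom 9: C, bond orders sum to 3 (valence 4) → 1 H
  atom 10: C, bond orders sum to 3 (valence 4) → 1 H
Totals → C:9, H:12, O:1.
In Hill order: C9H12O.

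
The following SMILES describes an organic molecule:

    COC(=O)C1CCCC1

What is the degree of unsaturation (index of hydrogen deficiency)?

2

Degree of unsaturation = (number of rings) + (number of π bonds).
Ring closures in the SMILES: 1.
π bonds: 1 double bond (each 1 DoU) → 1 DoU from unsaturation.
Total DoU = 1 + 1 = 2.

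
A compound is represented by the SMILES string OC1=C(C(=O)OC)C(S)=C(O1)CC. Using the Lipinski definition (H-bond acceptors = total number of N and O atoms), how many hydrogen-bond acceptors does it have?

N atoms: 0; O atoms: 4.
Lipinski HBA = 0 + 4 = 4.

4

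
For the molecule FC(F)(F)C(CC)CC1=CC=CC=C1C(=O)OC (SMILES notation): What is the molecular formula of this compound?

C13H15F3O2

Walk through each heavy atom and fill implicit hydrogens from standard valence (C 4, N 3, O 2, S 2, halogen 1):
  atom 1: F (halogen, monovalent) → 0 H
  atom 2: C, bond orders sum to 4 (valence 4) → 0 H
  atom 3: F (halogen, monovalent) → 0 H
  atom 4: F (halogen, monovalent) → 0 H
  atom 5: C, bond orders sum to 3 (valence 4) → 1 H
  atom 6: C, bond orders sum to 2 (valence 4) → 2 H
  atom 7: C, bond orders sum to 1 (valence 4) → 3 H
  atom 8: C, bond orders sum to 2 (valence 4) → 2 H
  atom 9: C, bond orders sum to 4 (valence 4) → 0 H
  atom 10: C, bond orders sum to 3 (valence 4) → 1 H
  atom 11: C, bond orders sum to 3 (valence 4) → 1 H
  atom 12: C, bond orders sum to 3 (valence 4) → 1 H
  atom 13: C, bond orders sum to 3 (valence 4) → 1 H
  atom 14: C, bond orders sum to 4 (valence 4) → 0 H
  atom 15: C, bond orders sum to 4 (valence 4) → 0 H
  atom 16: O, bond orders sum to 2 (valence 2) → 0 H
  atom 17: O, bond orders sum to 2 (valence 2) → 0 H
  atom 18: C, bond orders sum to 1 (valence 4) → 3 H
Totals → C:13, H:15, F:3, O:2.
In Hill order: C13H15F3O2.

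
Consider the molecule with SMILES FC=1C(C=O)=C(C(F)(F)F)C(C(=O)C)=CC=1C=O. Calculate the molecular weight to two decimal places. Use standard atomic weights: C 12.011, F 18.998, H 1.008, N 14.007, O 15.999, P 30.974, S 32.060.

First, the molecular formula is C11H6F4O3 (counting implicit H from valence).
  C: 11 × 12.011 = 132.121
  F: 4 × 18.998 = 75.992
  H: 6 × 1.008 = 6.048
  O: 3 × 15.999 = 47.997
Sum: 11×12.011 + 4×18.998 + 6×1.008 + 3×15.999 = 262.158 → 262.16 g/mol.

262.16 g/mol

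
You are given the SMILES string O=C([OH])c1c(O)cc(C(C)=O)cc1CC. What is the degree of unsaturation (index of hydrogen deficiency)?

Molecular formula: C11H12O4.
DoU = (2C + 2 + N − H − X) / 2, where X is the halogen count and O/S are ignored.
    = (2·11 + 2 + 0 − 12 − 0) / 2 = 12 / 2 = 6.

6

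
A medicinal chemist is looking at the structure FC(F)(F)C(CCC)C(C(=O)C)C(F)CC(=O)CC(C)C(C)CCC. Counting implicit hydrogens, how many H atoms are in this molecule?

32

Walk through each heavy atom and fill implicit hydrogens from standard valence (C 4, N 3, O 2, S 2, halogen 1):
  atom 1: F (halogen, monovalent) → 0 H
  atom 2: C, bond orders sum to 4 (valence 4) → 0 H
  atom 3: F (halogen, monovalent) → 0 H
  atom 4: F (halogen, monovalent) → 0 H
  atom 5: C, bond orders sum to 3 (valence 4) → 1 H
  atom 6: C, bond orders sum to 2 (valence 4) → 2 H
  atom 7: C, bond orders sum to 2 (valence 4) → 2 H
  atom 8: C, bond orders sum to 1 (valence 4) → 3 H
  atom 9: C, bond orders sum to 3 (valence 4) → 1 H
  atom 10: C, bond orders sum to 4 (valence 4) → 0 H
  atom 11: O, bond orders sum to 2 (valence 2) → 0 H
  atom 12: C, bond orders sum to 1 (valence 4) → 3 H
  atom 13: C, bond orders sum to 3 (valence 4) → 1 H
  atom 14: F (halogen, monovalent) → 0 H
  atom 15: C, bond orders sum to 2 (valence 4) → 2 H
  atom 16: C, bond orders sum to 4 (valence 4) → 0 H
  atom 17: O, bond orders sum to 2 (valence 2) → 0 H
  atom 18: C, bond orders sum to 2 (valence 4) → 2 H
  atom 19: C, bond orders sum to 3 (valence 4) → 1 H
  atom 20: C, bond orders sum to 1 (valence 4) → 3 H
  atom 21: C, bond orders sum to 3 (valence 4) → 1 H
  atom 22: C, bond orders sum to 1 (valence 4) → 3 H
  atom 23: C, bond orders sum to 2 (valence 4) → 2 H
  atom 24: C, bond orders sum to 2 (valence 4) → 2 H
  atom 25: C, bond orders sum to 1 (valence 4) → 3 H
Total hydrogens: 32.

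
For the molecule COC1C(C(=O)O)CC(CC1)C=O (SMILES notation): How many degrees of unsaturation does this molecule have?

Molecular formula: C9H14O4.
DoU = (2C + 2 + N − H − X) / 2, where X is the halogen count and O/S are ignored.
    = (2·9 + 2 + 0 − 14 − 0) / 2 = 6 / 2 = 3.

3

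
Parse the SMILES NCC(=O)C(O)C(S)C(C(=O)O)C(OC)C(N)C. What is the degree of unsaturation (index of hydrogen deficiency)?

Degree of unsaturation = (number of rings) + (number of π bonds).
Ring closures in the SMILES: 0.
π bonds: 2 double bonds (each 1 DoU) → 2 DoU from unsaturation.
Total DoU = 0 + 2 = 2.

2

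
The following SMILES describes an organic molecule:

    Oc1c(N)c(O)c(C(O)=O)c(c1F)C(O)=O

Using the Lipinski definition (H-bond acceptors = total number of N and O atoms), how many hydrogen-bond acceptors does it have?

7

N atoms: 1; O atoms: 6.
Lipinski HBA = 1 + 6 = 7.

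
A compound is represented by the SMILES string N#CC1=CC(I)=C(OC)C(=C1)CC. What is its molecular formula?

C10H10INO

Walk through each heavy atom and fill implicit hydrogens from standard valence (C 4, N 3, O 2, S 2, halogen 1):
  atom 1: N, bond orders sum to 3 (valence 3) → 0 H
  atom 2: C, bond orders sum to 4 (valence 4) → 0 H
  atom 3: C, bond orders sum to 4 (valence 4) → 0 H
  atom 4: C, bond orders sum to 3 (valence 4) → 1 H
  atom 5: C, bond orders sum to 4 (valence 4) → 0 H
  atom 6: I (halogen, monovalent) → 0 H
  atom 7: C, bond orders sum to 4 (valence 4) → 0 H
  atom 8: O, bond orders sum to 2 (valence 2) → 0 H
  atom 9: C, bond orders sum to 1 (valence 4) → 3 H
  atom 10: C, bond orders sum to 4 (valence 4) → 0 H
  atom 11: C, bond orders sum to 3 (valence 4) → 1 H
  atom 12: C, bond orders sum to 2 (valence 4) → 2 H
  atom 13: C, bond orders sum to 1 (valence 4) → 3 H
Totals → C:10, H:10, I:1, N:1, O:1.
In Hill order: C10H10INO.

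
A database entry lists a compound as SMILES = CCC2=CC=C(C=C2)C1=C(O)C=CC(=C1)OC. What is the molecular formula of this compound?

C15H16O2

Walk through each heavy atom and fill implicit hydrogens from standard valence (C 4, N 3, O 2, S 2, halogen 1):
  atom 1: C, bond orders sum to 1 (valence 4) → 3 H
  atom 2: C, bond orders sum to 2 (valence 4) → 2 H
  atom 3: C, bond orders sum to 4 (valence 4) → 0 H
  atom 4: C, bond orders sum to 3 (valence 4) → 1 H
  atom 5: C, bond orders sum to 3 (valence 4) → 1 H
  atom 6: C, bond orders sum to 4 (valence 4) → 0 H
  atom 7: C, bond orders sum to 3 (valence 4) → 1 H
  atom 8: C, bond orders sum to 3 (valence 4) → 1 H
  atom 9: C, bond orders sum to 4 (valence 4) → 0 H
  atom 10: C, bond orders sum to 4 (valence 4) → 0 H
  atom 11: O, bond orders sum to 1 (valence 2) → 1 H
  atom 12: C, bond orders sum to 3 (valence 4) → 1 H
  atom 13: C, bond orders sum to 3 (valence 4) → 1 H
  atom 14: C, bond orders sum to 4 (valence 4) → 0 H
  atom 15: C, bond orders sum to 3 (valence 4) → 1 H
  atom 16: O, bond orders sum to 2 (valence 2) → 0 H
  atom 17: C, bond orders sum to 1 (valence 4) → 3 H
Totals → C:15, H:16, O:2.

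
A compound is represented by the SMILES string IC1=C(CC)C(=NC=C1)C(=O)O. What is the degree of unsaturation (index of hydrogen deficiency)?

Degree of unsaturation = (number of rings) + (number of π bonds).
Ring closures in the SMILES: 1.
π bonds: 4 double bonds (each 1 DoU) → 4 DoU from unsaturation.
Total DoU = 1 + 4 = 5.

5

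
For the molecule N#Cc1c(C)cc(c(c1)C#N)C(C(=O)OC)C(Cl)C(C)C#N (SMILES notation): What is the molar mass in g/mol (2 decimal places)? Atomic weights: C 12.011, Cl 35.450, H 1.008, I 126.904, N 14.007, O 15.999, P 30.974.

315.76 g/mol

First, the molecular formula is C16H14ClN3O2 (counting implicit H from valence).
  C: 16 × 12.011 = 192.176
  Cl: 1 × 35.450 = 35.450
  H: 14 × 1.008 = 14.112
  N: 3 × 14.007 = 42.021
  O: 2 × 15.999 = 31.998
Sum: 16×12.011 + 1×35.450 + 14×1.008 + 3×14.007 + 2×15.999 = 315.757 → 315.76 g/mol.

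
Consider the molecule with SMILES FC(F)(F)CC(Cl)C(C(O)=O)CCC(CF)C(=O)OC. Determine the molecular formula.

Walk through each heavy atom and fill implicit hydrogens from standard valence (C 4, N 3, O 2, S 2, halogen 1):
  atom 1: F (halogen, monovalent) → 0 H
  atom 2: C, bond orders sum to 4 (valence 4) → 0 H
  atom 3: F (halogen, monovalent) → 0 H
  atom 4: F (halogen, monovalent) → 0 H
  atom 5: C, bond orders sum to 2 (valence 4) → 2 H
  atom 6: C, bond orders sum to 3 (valence 4) → 1 H
  atom 7: Cl (halogen, monovalent) → 0 H
  atom 8: C, bond orders sum to 3 (valence 4) → 1 H
  atom 9: C, bond orders sum to 4 (valence 4) → 0 H
  atom 10: O, bond orders sum to 1 (valence 2) → 1 H
  atom 11: O, bond orders sum to 2 (valence 2) → 0 H
  atom 12: C, bond orders sum to 2 (valence 4) → 2 H
  atom 13: C, bond orders sum to 2 (valence 4) → 2 H
  atom 14: C, bond orders sum to 3 (valence 4) → 1 H
  atom 15: C, bond orders sum to 2 (valence 4) → 2 H
  atom 16: F (halogen, monovalent) → 0 H
  atom 17: C, bond orders sum to 4 (valence 4) → 0 H
  atom 18: O, bond orders sum to 2 (valence 2) → 0 H
  atom 19: O, bond orders sum to 2 (valence 2) → 0 H
  atom 20: C, bond orders sum to 1 (valence 4) → 3 H
Totals → C:11, H:15, Cl:1, F:4, O:4.

C11H15ClF4O4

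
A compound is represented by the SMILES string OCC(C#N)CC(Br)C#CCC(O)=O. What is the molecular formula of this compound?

Walk through each heavy atom and fill implicit hydrogens from standard valence (C 4, N 3, O 2, S 2, halogen 1):
  atom 1: O, bond orders sum to 1 (valence 2) → 1 H
  atom 2: C, bond orders sum to 2 (valence 4) → 2 H
  atom 3: C, bond orders sum to 3 (valence 4) → 1 H
  atom 4: C, bond orders sum to 4 (valence 4) → 0 H
  atom 5: N, bond orders sum to 3 (valence 3) → 0 H
  atom 6: C, bond orders sum to 2 (valence 4) → 2 H
  atom 7: C, bond orders sum to 3 (valence 4) → 1 H
  atom 8: Br (halogen, monovalent) → 0 H
  atom 9: C, bond orders sum to 4 (valence 4) → 0 H
  atom 10: C, bond orders sum to 4 (valence 4) → 0 H
  atom 11: C, bond orders sum to 2 (valence 4) → 2 H
  atom 12: C, bond orders sum to 4 (valence 4) → 0 H
  atom 13: O, bond orders sum to 1 (valence 2) → 1 H
  atom 14: O, bond orders sum to 2 (valence 2) → 0 H
Totals → C:9, H:10, Br:1, N:1, O:3.

C9H10BrNO3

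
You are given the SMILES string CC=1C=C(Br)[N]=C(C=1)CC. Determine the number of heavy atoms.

Every atom symbol written in the SMILES (organic subset) is one heavy atom; implicit H are not written.
Heavy atoms by element → Br:1, C:8, N:1.
Total: 10.

10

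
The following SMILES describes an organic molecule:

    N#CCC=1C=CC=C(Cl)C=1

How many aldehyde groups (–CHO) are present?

0

Scan the SMILES for the aldehyde motif — none present.
Groups that are present: 1 nitrile.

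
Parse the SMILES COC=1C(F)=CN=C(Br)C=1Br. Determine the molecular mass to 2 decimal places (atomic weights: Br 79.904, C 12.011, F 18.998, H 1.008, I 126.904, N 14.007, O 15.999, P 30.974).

284.91 g/mol

First, the molecular formula is C6H4Br2FNO (counting implicit H from valence).
  Br: 2 × 79.904 = 159.808
  C: 6 × 12.011 = 72.066
  F: 1 × 18.998 = 18.998
  H: 4 × 1.008 = 4.032
  N: 1 × 14.007 = 14.007
  O: 1 × 15.999 = 15.999
Sum: 2×79.904 + 6×12.011 + 1×18.998 + 4×1.008 + 1×14.007 + 1×15.999 = 284.910 → 284.91 g/mol.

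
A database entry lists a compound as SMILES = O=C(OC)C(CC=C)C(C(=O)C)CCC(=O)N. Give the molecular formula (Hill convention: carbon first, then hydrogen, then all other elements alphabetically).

C12H19NO4

Walk through each heavy atom and fill implicit hydrogens from standard valence (C 4, N 3, O 2, S 2, halogen 1):
  atom 1: O, bond orders sum to 2 (valence 2) → 0 H
  atom 2: C, bond orders sum to 4 (valence 4) → 0 H
  atom 3: O, bond orders sum to 2 (valence 2) → 0 H
  atom 4: C, bond orders sum to 1 (valence 4) → 3 H
  atom 5: C, bond orders sum to 3 (valence 4) → 1 H
  atom 6: C, bond orders sum to 2 (valence 4) → 2 H
  atom 7: C, bond orders sum to 3 (valence 4) → 1 H
  atom 8: C, bond orders sum to 2 (valence 4) → 2 H
  atom 9: C, bond orders sum to 3 (valence 4) → 1 H
  atom 10: C, bond orders sum to 4 (valence 4) → 0 H
  atom 11: O, bond orders sum to 2 (valence 2) → 0 H
  atom 12: C, bond orders sum to 1 (valence 4) → 3 H
  atom 13: C, bond orders sum to 2 (valence 4) → 2 H
  atom 14: C, bond orders sum to 2 (valence 4) → 2 H
  atom 15: C, bond orders sum to 4 (valence 4) → 0 H
  atom 16: O, bond orders sum to 2 (valence 2) → 0 H
  atom 17: N, bond orders sum to 1 (valence 3) → 2 H
Totals → C:12, H:19, N:1, O:4.
In Hill order: C12H19NO4.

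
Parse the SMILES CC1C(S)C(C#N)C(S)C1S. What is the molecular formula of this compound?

Walk through each heavy atom and fill implicit hydrogens from standard valence (C 4, N 3, O 2, S 2, halogen 1):
  atom 1: C, bond orders sum to 1 (valence 4) → 3 H
  atom 2: C, bond orders sum to 3 (valence 4) → 1 H
  atom 3: C, bond orders sum to 3 (valence 4) → 1 H
  atom 4: S, bond orders sum to 1 (valence 2) → 1 H
  atom 5: C, bond orders sum to 3 (valence 4) → 1 H
  atom 6: C, bond orders sum to 4 (valence 4) → 0 H
  atom 7: N, bond orders sum to 3 (valence 3) → 0 H
  atom 8: C, bond orders sum to 3 (valence 4) → 1 H
  atom 9: S, bond orders sum to 1 (valence 2) → 1 H
  atom 10: C, bond orders sum to 3 (valence 4) → 1 H
  atom 11: S, bond orders sum to 1 (valence 2) → 1 H
Totals → C:7, H:11, N:1, S:3.

C7H11NS3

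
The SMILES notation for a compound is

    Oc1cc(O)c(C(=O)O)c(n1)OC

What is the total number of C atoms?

7

Count every carbon token in the SMILES (each C, including those in ring-closure positions and inside branches).
Carbon count: 7.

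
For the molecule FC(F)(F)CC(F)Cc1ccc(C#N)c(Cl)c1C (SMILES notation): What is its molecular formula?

Walk through each heavy atom and fill implicit hydrogens from standard valence (C 4, N 3, O 2, S 2, halogen 1); for lowercase aromatic atoms, an aromatic c carries 1 H when it has two neighbours and 0 H with three, and aromatic n carries 0 H:
  atom 1: F (halogen, monovalent) → 0 H
  atom 2: C, bond orders sum to 4 (valence 4) → 0 H
  atom 3: F (halogen, monovalent) → 0 H
  atom 4: F (halogen, monovalent) → 0 H
  atom 5: C, bond orders sum to 2 (valence 4) → 2 H
  atom 6: C, bond orders sum to 3 (valence 4) → 1 H
  atom 7: F (halogen, monovalent) → 0 H
  atom 8: C, bond orders sum to 2 (valence 4) → 2 H
  atom 9: aromatic c, 3 neighbours → 0 H
  atom 10: aromatic c, 2 neighbours → 1 H
  atom 11: aromatic c, 2 neighbours → 1 H
  atom 12: aromatic c, 3 neighbours → 0 H
  atom 13: C, bond orders sum to 4 (valence 4) → 0 H
  atom 14: N, bond orders sum to 3 (valence 3) → 0 H
  atom 15: aromatic c, 3 neighbours → 0 H
  atom 16: Cl (halogen, monovalent) → 0 H
  atom 17: aromatic c, 3 neighbours → 0 H
  atom 18: C, bond orders sum to 1 (valence 4) → 3 H
Totals → C:12, H:10, Cl:1, F:4, N:1.

C12H10ClF4N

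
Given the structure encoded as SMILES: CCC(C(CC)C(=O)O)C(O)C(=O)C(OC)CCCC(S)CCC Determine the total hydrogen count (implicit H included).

34

Walk through each heavy atom and fill implicit hydrogens from standard valence (C 4, N 3, O 2, S 2, halogen 1):
  atom 1: C, bond orders sum to 1 (valence 4) → 3 H
  atom 2: C, bond orders sum to 2 (valence 4) → 2 H
  atom 3: C, bond orders sum to 3 (valence 4) → 1 H
  atom 4: C, bond orders sum to 3 (valence 4) → 1 H
  atom 5: C, bond orders sum to 2 (valence 4) → 2 H
  atom 6: C, bond orders sum to 1 (valence 4) → 3 H
  atom 7: C, bond orders sum to 4 (valence 4) → 0 H
  atom 8: O, bond orders sum to 2 (valence 2) → 0 H
  atom 9: O, bond orders sum to 1 (valence 2) → 1 H
  atom 10: C, bond orders sum to 3 (valence 4) → 1 H
  atom 11: O, bond orders sum to 1 (valence 2) → 1 H
  atom 12: C, bond orders sum to 4 (valence 4) → 0 H
  atom 13: O, bond orders sum to 2 (valence 2) → 0 H
  atom 14: C, bond orders sum to 3 (valence 4) → 1 H
  atom 15: O, bond orders sum to 2 (valence 2) → 0 H
  atom 16: C, bond orders sum to 1 (valence 4) → 3 H
  atom 17: C, bond orders sum to 2 (valence 4) → 2 H
  atom 18: C, bond orders sum to 2 (valence 4) → 2 H
  atom 19: C, bond orders sum to 2 (valence 4) → 2 H
  atom 20: C, bond orders sum to 3 (valence 4) → 1 H
  atom 21: S, bond orders sum to 1 (valence 2) → 1 H
  atom 22: C, bond orders sum to 2 (valence 4) → 2 H
  atom 23: C, bond orders sum to 2 (valence 4) → 2 H
  atom 24: C, bond orders sum to 1 (valence 4) → 3 H
Total hydrogens: 34.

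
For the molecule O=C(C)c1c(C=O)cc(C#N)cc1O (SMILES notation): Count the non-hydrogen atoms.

14

Every atom symbol written in the SMILES (organic subset) is one heavy atom; implicit H are not written.
Heavy atoms by element → C:10, N:1, O:3.
Total: 14.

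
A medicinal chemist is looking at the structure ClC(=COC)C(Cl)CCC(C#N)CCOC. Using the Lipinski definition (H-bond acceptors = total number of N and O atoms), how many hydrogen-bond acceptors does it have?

3

N atoms: 1; O atoms: 2.
Lipinski HBA = 1 + 2 = 3.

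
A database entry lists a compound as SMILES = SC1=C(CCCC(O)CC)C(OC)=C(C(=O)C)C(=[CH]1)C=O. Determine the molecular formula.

C16H22O4S

Walk through each heavy atom and fill implicit hydrogens from standard valence (C 4, N 3, O 2, S 2, halogen 1):
  atom 1: S, bond orders sum to 1 (valence 2) → 1 H
  atom 2: C, bond orders sum to 4 (valence 4) → 0 H
  atom 3: C, bond orders sum to 4 (valence 4) → 0 H
  atom 4: C, bond orders sum to 2 (valence 4) → 2 H
  atom 5: C, bond orders sum to 2 (valence 4) → 2 H
  atom 6: C, bond orders sum to 2 (valence 4) → 2 H
  atom 7: C, bond orders sum to 3 (valence 4) → 1 H
  atom 8: O, bond orders sum to 1 (valence 2) → 1 H
  atom 9: C, bond orders sum to 2 (valence 4) → 2 H
  atom 10: C, bond orders sum to 1 (valence 4) → 3 H
  atom 11: C, bond orders sum to 4 (valence 4) → 0 H
  atom 12: O, bond orders sum to 2 (valence 2) → 0 H
  atom 13: C, bond orders sum to 1 (valence 4) → 3 H
  atom 14: C, bond orders sum to 4 (valence 4) → 0 H
  atom 15: C, bond orders sum to 4 (valence 4) → 0 H
  atom 16: O, bond orders sum to 2 (valence 2) → 0 H
  atom 17: C, bond orders sum to 1 (valence 4) → 3 H
  atom 18: C, bond orders sum to 4 (valence 4) → 0 H
  atom 19: C with explicit H count 1
  atom 20: C, bond orders sum to 3 (valence 4) → 1 H
  atom 21: O, bond orders sum to 2 (valence 2) → 0 H
Totals → C:16, H:22, O:4, S:1.
In Hill order: C16H22O4S.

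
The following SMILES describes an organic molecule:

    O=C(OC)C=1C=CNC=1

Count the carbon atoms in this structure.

Count every carbon token in the SMILES (each C, including those in ring-closure positions and inside branches).
Carbon count: 6.

6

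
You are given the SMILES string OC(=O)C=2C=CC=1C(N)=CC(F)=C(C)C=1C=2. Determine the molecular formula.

C12H10FNO2

Walk through each heavy atom and fill implicit hydrogens from standard valence (C 4, N 3, O 2, S 2, halogen 1):
  atom 1: O, bond orders sum to 1 (valence 2) → 1 H
  atom 2: C, bond orders sum to 4 (valence 4) → 0 H
  atom 3: O, bond orders sum to 2 (valence 2) → 0 H
  atom 4: C, bond orders sum to 4 (valence 4) → 0 H
  atom 5: C, bond orders sum to 3 (valence 4) → 1 H
  atom 6: C, bond orders sum to 3 (valence 4) → 1 H
  atom 7: C, bond orders sum to 4 (valence 4) → 0 H
  atom 8: C, bond orders sum to 4 (valence 4) → 0 H
  atom 9: N, bond orders sum to 1 (valence 3) → 2 H
  atom 10: C, bond orders sum to 3 (valence 4) → 1 H
  atom 11: C, bond orders sum to 4 (valence 4) → 0 H
  atom 12: F (halogen, monovalent) → 0 H
  atom 13: C, bond orders sum to 4 (valence 4) → 0 H
  atom 14: C, bond orders sum to 1 (valence 4) → 3 H
  atom 15: C, bond orders sum to 4 (valence 4) → 0 H
  atom 16: C, bond orders sum to 3 (valence 4) → 1 H
Totals → C:12, H:10, F:1, N:1, O:2.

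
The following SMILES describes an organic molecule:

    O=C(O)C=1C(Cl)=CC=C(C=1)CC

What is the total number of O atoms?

2

Scan the SMILES for O atoms (remember two-letter symbols like Cl and Br are single atoms).
Oxygen count: 2.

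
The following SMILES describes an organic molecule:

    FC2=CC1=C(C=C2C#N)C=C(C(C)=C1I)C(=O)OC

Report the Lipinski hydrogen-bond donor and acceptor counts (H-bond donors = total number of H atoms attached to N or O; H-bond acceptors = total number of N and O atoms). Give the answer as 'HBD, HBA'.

Donors: find every N or O and count the H atoms it carries.
  atom 9 (N): bond orders sum to 3 → 0 H
  atom 17 (O): bond orders sum to 2 → 0 H
  atom 18 (O): bond orders sum to 2 → 0 H
Lipinski HBD = 0.
Acceptors: N atoms = 1, O atoms = 2 → HBA = 3.

0, 3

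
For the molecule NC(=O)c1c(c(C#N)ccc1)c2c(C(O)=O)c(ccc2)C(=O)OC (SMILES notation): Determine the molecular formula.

Walk through each heavy atom and fill implicit hydrogens from standard valence (C 4, N 3, O 2, S 2, halogen 1); for lowercase aromatic atoms, an aromatic c carries 1 H when it has two neighbours and 0 H with three, and aromatic n carries 0 H:
  atom 1: N, bond orders sum to 1 (valence 3) → 2 H
  atom 2: C, bond orders sum to 4 (valence 4) → 0 H
  atom 3: O, bond orders sum to 2 (valence 2) → 0 H
  atom 4: aromatic c, 3 neighbours → 0 H
  atom 5: aromatic c, 3 neighbours → 0 H
  atom 6: aromatic c, 3 neighbours → 0 H
  atom 7: C, bond orders sum to 4 (valence 4) → 0 H
  atom 8: N, bond orders sum to 3 (valence 3) → 0 H
  atom 9: aromatic c, 2 neighbours → 1 H
  atom 10: aromatic c, 2 neighbours → 1 H
  atom 11: aromatic c, 2 neighbours → 1 H
  atom 12: aromatic c, 3 neighbours → 0 H
  atom 13: aromatic c, 3 neighbours → 0 H
  atom 14: C, bond orders sum to 4 (valence 4) → 0 H
  atom 15: O, bond orders sum to 1 (valence 2) → 1 H
  atom 16: O, bond orders sum to 2 (valence 2) → 0 H
  atom 17: aromatic c, 3 neighbours → 0 H
  atom 18: aromatic c, 2 neighbours → 1 H
  atom 19: aromatic c, 2 neighbours → 1 H
  atom 20: aromatic c, 2 neighbours → 1 H
  atom 21: C, bond orders sum to 4 (valence 4) → 0 H
  atom 22: O, bond orders sum to 2 (valence 2) → 0 H
  atom 23: O, bond orders sum to 2 (valence 2) → 0 H
  atom 24: C, bond orders sum to 1 (valence 4) → 3 H
Totals → C:17, H:12, N:2, O:5.
In Hill order: C17H12N2O5.

C17H12N2O5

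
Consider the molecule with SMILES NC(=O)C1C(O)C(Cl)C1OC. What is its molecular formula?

C6H10ClNO3

Walk through each heavy atom and fill implicit hydrogens from standard valence (C 4, N 3, O 2, S 2, halogen 1):
  atom 1: N, bond orders sum to 1 (valence 3) → 2 H
  atom 2: C, bond orders sum to 4 (valence 4) → 0 H
  atom 3: O, bond orders sum to 2 (valence 2) → 0 H
  atom 4: C, bond orders sum to 3 (valence 4) → 1 H
  atom 5: C, bond orders sum to 3 (valence 4) → 1 H
  atom 6: O, bond orders sum to 1 (valence 2) → 1 H
  atom 7: C, bond orders sum to 3 (valence 4) → 1 H
  atom 8: Cl (halogen, monovalent) → 0 H
  atom 9: C, bond orders sum to 3 (valence 4) → 1 H
  atom 10: O, bond orders sum to 2 (valence 2) → 0 H
  atom 11: C, bond orders sum to 1 (valence 4) → 3 H
Totals → C:6, H:10, Cl:1, N:1, O:3.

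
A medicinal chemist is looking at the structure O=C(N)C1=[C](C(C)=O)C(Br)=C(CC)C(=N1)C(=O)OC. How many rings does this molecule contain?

In SMILES, each pair of matching ring-closure digits denotes one ring-closing bond; the number of such bonds equals the number of independent rings.
Ring-closure bonds here: 1.

1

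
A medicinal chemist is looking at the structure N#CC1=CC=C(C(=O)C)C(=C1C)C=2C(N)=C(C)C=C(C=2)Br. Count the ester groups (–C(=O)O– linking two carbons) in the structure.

Scan the SMILES for the ester motif — none present.
Groups that are present: 1 ketone, 1 nitrile, 1 primary amine.

0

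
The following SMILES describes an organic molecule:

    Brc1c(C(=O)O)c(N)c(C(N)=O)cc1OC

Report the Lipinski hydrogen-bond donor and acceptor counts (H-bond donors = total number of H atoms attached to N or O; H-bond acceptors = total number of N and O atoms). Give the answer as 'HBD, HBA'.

Donors: find every N or O and count the H atoms it carries.
  atom 5 (O): bond orders sum to 2 → 0 H
  atom 6 (O): bond orders sum to 1 → 1 H
  atom 8 (N): bond orders sum to 1 → 2 H
  atom 11 (N): bond orders sum to 1 → 2 H
  atom 12 (O): bond orders sum to 2 → 0 H
  atom 15 (O): bond orders sum to 2 → 0 H
Lipinski HBD = 5.
Acceptors: N atoms = 2, O atoms = 4 → HBA = 6.

5, 6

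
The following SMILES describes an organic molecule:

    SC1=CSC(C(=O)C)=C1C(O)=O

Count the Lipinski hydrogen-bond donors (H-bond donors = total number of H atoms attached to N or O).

Donors: find every N or O and count the H atoms it carries.
  atom 7 (O): bond orders sum to 2 → 0 H
  atom 11 (O): bond orders sum to 1 → 1 H
  atom 12 (O): bond orders sum to 2 → 0 H
Lipinski HBD = 1.

1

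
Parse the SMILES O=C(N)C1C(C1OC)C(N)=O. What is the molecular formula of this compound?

C6H10N2O3

Walk through each heavy atom and fill implicit hydrogens from standard valence (C 4, N 3, O 2, S 2, halogen 1):
  atom 1: O, bond orders sum to 2 (valence 2) → 0 H
  atom 2: C, bond orders sum to 4 (valence 4) → 0 H
  atom 3: N, bond orders sum to 1 (valence 3) → 2 H
  atom 4: C, bond orders sum to 3 (valence 4) → 1 H
  atom 5: C, bond orders sum to 3 (valence 4) → 1 H
  atom 6: C, bond orders sum to 3 (valence 4) → 1 H
  atom 7: O, bond orders sum to 2 (valence 2) → 0 H
  atom 8: C, bond orders sum to 1 (valence 4) → 3 H
  atom 9: C, bond orders sum to 4 (valence 4) → 0 H
  atom 10: N, bond orders sum to 1 (valence 3) → 2 H
  atom 11: O, bond orders sum to 2 (valence 2) → 0 H
Totals → C:6, H:10, N:2, O:3.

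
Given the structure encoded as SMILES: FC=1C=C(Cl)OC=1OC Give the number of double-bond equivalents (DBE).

Degree of unsaturation = (number of rings) + (number of π bonds).
Ring closures in the SMILES: 1.
π bonds: 2 double bonds (each 1 DoU) → 2 DoU from unsaturation.
Total DoU = 1 + 2 = 3.

3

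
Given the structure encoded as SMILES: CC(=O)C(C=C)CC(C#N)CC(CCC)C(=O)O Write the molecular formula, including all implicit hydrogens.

Walk through each heavy atom and fill implicit hydrogens from standard valence (C 4, N 3, O 2, S 2, halogen 1):
  atom 1: C, bond orders sum to 1 (valence 4) → 3 H
  atom 2: C, bond orders sum to 4 (valence 4) → 0 H
  atom 3: O, bond orders sum to 2 (valence 2) → 0 H
  atom 4: C, bond orders sum to 3 (valence 4) → 1 H
  atom 5: C, bond orders sum to 3 (valence 4) → 1 H
  atom 6: C, bond orders sum to 2 (valence 4) → 2 H
  atom 7: C, bond orders sum to 2 (valence 4) → 2 H
  atom 8: C, bond orders sum to 3 (valence 4) → 1 H
  atom 9: C, bond orders sum to 4 (valence 4) → 0 H
  atom 10: N, bond orders sum to 3 (valence 3) → 0 H
  atom 11: C, bond orders sum to 2 (valence 4) → 2 H
  atom 12: C, bond orders sum to 3 (valence 4) → 1 H
  atom 13: C, bond orders sum to 2 (valence 4) → 2 H
  atom 14: C, bond orders sum to 2 (valence 4) → 2 H
  atom 15: C, bond orders sum to 1 (valence 4) → 3 H
  atom 16: C, bond orders sum to 4 (valence 4) → 0 H
  atom 17: O, bond orders sum to 2 (valence 2) → 0 H
  atom 18: O, bond orders sum to 1 (valence 2) → 1 H
Totals → C:14, H:21, N:1, O:3.
In Hill order: C14H21NO3.

C14H21NO3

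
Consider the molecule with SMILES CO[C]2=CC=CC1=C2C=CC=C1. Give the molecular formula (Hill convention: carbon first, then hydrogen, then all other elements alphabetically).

C11H10O

Walk through each heavy atom and fill implicit hydrogens from standard valence (C 4, N 3, O 2, S 2, halogen 1):
  atom 1: C, bond orders sum to 1 (valence 4) → 3 H
  atom 2: O, bond orders sum to 2 (valence 2) → 0 H
  atom 3: C with explicit H count 0
  atom 4: C, bond orders sum to 3 (valence 4) → 1 H
  atom 5: C, bond orders sum to 3 (valence 4) → 1 H
  atom 6: C, bond orders sum to 3 (valence 4) → 1 H
  atom 7: C, bond orders sum to 4 (valence 4) → 0 H
  atom 8: C, bond orders sum to 4 (valence 4) → 0 H
  atom 9: C, bond orders sum to 3 (valence 4) → 1 H
  atom 10: C, bond orders sum to 3 (valence 4) → 1 H
  atom 11: C, bond orders sum to 3 (valence 4) → 1 H
  atom 12: C, bond orders sum to 3 (valence 4) → 1 H
Totals → C:11, H:10, O:1.
In Hill order: C11H10O.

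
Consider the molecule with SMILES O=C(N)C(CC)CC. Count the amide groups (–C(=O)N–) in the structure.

The amide motif appears at heavy-atom position 2 in the SMILES.
Amide count: 1.

1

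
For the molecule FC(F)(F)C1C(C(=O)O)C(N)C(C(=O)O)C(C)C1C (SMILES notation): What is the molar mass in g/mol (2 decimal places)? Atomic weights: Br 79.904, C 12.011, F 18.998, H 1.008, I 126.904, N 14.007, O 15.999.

First, the molecular formula is C11H16F3NO4 (counting implicit H from valence).
  C: 11 × 12.011 = 132.121
  F: 3 × 18.998 = 56.994
  H: 16 × 1.008 = 16.128
  N: 1 × 14.007 = 14.007
  O: 4 × 15.999 = 63.996
Sum: 11×12.011 + 3×18.998 + 16×1.008 + 1×14.007 + 4×15.999 = 283.246 → 283.25 g/mol.

283.25 g/mol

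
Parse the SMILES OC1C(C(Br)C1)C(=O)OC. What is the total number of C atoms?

Count every carbon token in the SMILES (each C, including those in ring-closure positions and inside branches).
Carbon count: 6.

6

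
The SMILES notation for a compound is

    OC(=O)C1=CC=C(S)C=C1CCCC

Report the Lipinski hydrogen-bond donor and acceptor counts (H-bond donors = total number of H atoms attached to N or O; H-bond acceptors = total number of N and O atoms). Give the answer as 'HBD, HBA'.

1, 2

Donors: find every N or O and count the H atoms it carries.
  atom 1 (O): bond orders sum to 1 → 1 H
  atom 3 (O): bond orders sum to 2 → 0 H
Lipinski HBD = 1.
Acceptors: N atoms = 0, O atoms = 2 → HBA = 2.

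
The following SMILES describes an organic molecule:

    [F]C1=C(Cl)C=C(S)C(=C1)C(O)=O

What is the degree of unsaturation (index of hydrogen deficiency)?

5

Degree of unsaturation = (number of rings) + (number of π bonds).
Ring closures in the SMILES: 1.
π bonds: 4 double bonds (each 1 DoU) → 4 DoU from unsaturation.
Total DoU = 1 + 4 = 5.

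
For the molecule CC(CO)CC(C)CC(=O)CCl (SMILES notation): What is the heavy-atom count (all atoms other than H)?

Every atom symbol written in the SMILES (organic subset) is one heavy atom; implicit H are not written.
Heavy atoms by element → C:9, Cl:1, O:2.
Total: 12.

12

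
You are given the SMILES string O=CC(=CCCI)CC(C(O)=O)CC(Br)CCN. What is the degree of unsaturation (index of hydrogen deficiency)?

3

Degree of unsaturation = (number of rings) + (number of π bonds).
Ring closures in the SMILES: 0.
π bonds: 3 double bonds (each 1 DoU) → 3 DoU from unsaturation.
Total DoU = 0 + 3 = 3.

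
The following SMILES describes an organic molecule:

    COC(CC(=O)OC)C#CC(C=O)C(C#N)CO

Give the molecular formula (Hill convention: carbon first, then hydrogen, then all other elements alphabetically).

Walk through each heavy atom and fill implicit hydrogens from standard valence (C 4, N 3, O 2, S 2, halogen 1):
  atom 1: C, bond orders sum to 1 (valence 4) → 3 H
  atom 2: O, bond orders sum to 2 (valence 2) → 0 H
  atom 3: C, bond orders sum to 3 (valence 4) → 1 H
  atom 4: C, bond orders sum to 2 (valence 4) → 2 H
  atom 5: C, bond orders sum to 4 (valence 4) → 0 H
  atom 6: O, bond orders sum to 2 (valence 2) → 0 H
  atom 7: O, bond orders sum to 2 (valence 2) → 0 H
  atom 8: C, bond orders sum to 1 (valence 4) → 3 H
  atom 9: C, bond orders sum to 4 (valence 4) → 0 H
  atom 10: C, bond orders sum to 4 (valence 4) → 0 H
  atom 11: C, bond orders sum to 3 (valence 4) → 1 H
  atom 12: C, bond orders sum to 3 (valence 4) → 1 H
  atom 13: O, bond orders sum to 2 (valence 2) → 0 H
  atom 14: C, bond orders sum to 3 (valence 4) → 1 H
  atom 15: C, bond orders sum to 4 (valence 4) → 0 H
  atom 16: N, bond orders sum to 3 (valence 3) → 0 H
  atom 17: C, bond orders sum to 2 (valence 4) → 2 H
  atom 18: O, bond orders sum to 1 (valence 2) → 1 H
Totals → C:12, H:15, N:1, O:5.
In Hill order: C12H15NO5.

C12H15NO5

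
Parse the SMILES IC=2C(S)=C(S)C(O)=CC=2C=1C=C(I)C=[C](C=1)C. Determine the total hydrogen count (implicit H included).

10

Walk through each heavy atom and fill implicit hydrogens from standard valence (C 4, N 3, O 2, S 2, halogen 1):
  atom 1: I (halogen, monovalent) → 0 H
  atom 2: C, bond orders sum to 4 (valence 4) → 0 H
  atom 3: C, bond orders sum to 4 (valence 4) → 0 H
  atom 4: S, bond orders sum to 1 (valence 2) → 1 H
  atom 5: C, bond orders sum to 4 (valence 4) → 0 H
  atom 6: S, bond orders sum to 1 (valence 2) → 1 H
  atom 7: C, bond orders sum to 4 (valence 4) → 0 H
  atom 8: O, bond orders sum to 1 (valence 2) → 1 H
  atom 9: C, bond orders sum to 3 (valence 4) → 1 H
  atom 10: C, bond orders sum to 4 (valence 4) → 0 H
  atom 11: C, bond orders sum to 4 (valence 4) → 0 H
  atom 12: C, bond orders sum to 3 (valence 4) → 1 H
  atom 13: C, bond orders sum to 4 (valence 4) → 0 H
  atom 14: I (halogen, monovalent) → 0 H
  atom 15: C, bond orders sum to 3 (valence 4) → 1 H
  atom 16: C with explicit H count 0
  atom 17: C, bond orders sum to 3 (valence 4) → 1 H
  atom 18: C, bond orders sum to 1 (valence 4) → 3 H
Total hydrogens: 10.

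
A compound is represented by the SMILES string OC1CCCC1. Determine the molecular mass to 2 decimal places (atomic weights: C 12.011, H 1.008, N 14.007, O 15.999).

First, the molecular formula is C5H10O (counting implicit H from valence).
  C: 5 × 12.011 = 60.055
  H: 10 × 1.008 = 10.080
  O: 1 × 15.999 = 15.999
Sum: 5×12.011 + 10×1.008 + 1×15.999 = 86.134 → 86.13 g/mol.

86.13 g/mol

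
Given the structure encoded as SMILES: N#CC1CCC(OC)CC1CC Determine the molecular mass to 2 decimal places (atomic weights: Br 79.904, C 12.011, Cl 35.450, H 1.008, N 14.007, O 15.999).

167.25 g/mol

First, the molecular formula is C10H17NO (counting implicit H from valence).
  C: 10 × 12.011 = 120.110
  H: 17 × 1.008 = 17.136
  N: 1 × 14.007 = 14.007
  O: 1 × 15.999 = 15.999
Sum: 10×12.011 + 17×1.008 + 1×14.007 + 1×15.999 = 167.252 → 167.25 g/mol.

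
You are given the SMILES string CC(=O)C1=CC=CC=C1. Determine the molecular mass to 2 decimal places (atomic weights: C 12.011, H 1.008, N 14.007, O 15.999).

120.15 g/mol

First, the molecular formula is C8H8O (counting implicit H from valence).
  C: 8 × 12.011 = 96.088
  H: 8 × 1.008 = 8.064
  O: 1 × 15.999 = 15.999
Sum: 8×12.011 + 8×1.008 + 1×15.999 = 120.151 → 120.15 g/mol.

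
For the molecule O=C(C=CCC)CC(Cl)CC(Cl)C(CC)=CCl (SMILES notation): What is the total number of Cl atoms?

Scan the SMILES for Cl atoms (remember two-letter symbols like Cl and Br are single atoms).
Chlorine count: 3.

3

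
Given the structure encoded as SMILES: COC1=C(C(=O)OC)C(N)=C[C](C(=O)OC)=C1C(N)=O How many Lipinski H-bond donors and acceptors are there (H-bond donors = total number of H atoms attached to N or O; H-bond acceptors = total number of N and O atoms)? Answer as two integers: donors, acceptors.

4, 8

Donors: find every N or O and count the H atoms it carries.
  atom 2 (O): bond orders sum to 2 → 0 H
  atom 6 (O): bond orders sum to 2 → 0 H
  atom 7 (O): bond orders sum to 2 → 0 H
  atom 10 (N): bond orders sum to 1 → 2 H
  atom 14 (O): bond orders sum to 2 → 0 H
  atom 15 (O): bond orders sum to 2 → 0 H
  atom 19 (N): bond orders sum to 1 → 2 H
  atom 20 (O): bond orders sum to 2 → 0 H
Lipinski HBD = 4.
Acceptors: N atoms = 2, O atoms = 6 → HBA = 8.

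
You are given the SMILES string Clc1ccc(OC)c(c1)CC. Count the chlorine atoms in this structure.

1

Scan the SMILES for Cl atoms (remember two-letter symbols like Cl and Br are single atoms).
Chlorine count: 1.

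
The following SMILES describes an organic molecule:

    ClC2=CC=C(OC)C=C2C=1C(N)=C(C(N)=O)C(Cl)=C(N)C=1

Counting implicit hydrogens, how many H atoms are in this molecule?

13

Walk through each heavy atom and fill implicit hydrogens from standard valence (C 4, N 3, O 2, S 2, halogen 1):
  atom 1: Cl (halogen, monovalent) → 0 H
  atom 2: C, bond orders sum to 4 (valence 4) → 0 H
  atom 3: C, bond orders sum to 3 (valence 4) → 1 H
  atom 4: C, bond orders sum to 3 (valence 4) → 1 H
  atom 5: C, bond orders sum to 4 (valence 4) → 0 H
  atom 6: O, bond orders sum to 2 (valence 2) → 0 H
  atom 7: C, bond orders sum to 1 (valence 4) → 3 H
  atom 8: C, bond orders sum to 3 (valence 4) → 1 H
  atom 9: C, bond orders sum to 4 (valence 4) → 0 H
  atom 10: C, bond orders sum to 4 (valence 4) → 0 H
  atom 11: C, bond orders sum to 4 (valence 4) → 0 H
  atom 12: N, bond orders sum to 1 (valence 3) → 2 H
  atom 13: C, bond orders sum to 4 (valence 4) → 0 H
  atom 14: C, bond orders sum to 4 (valence 4) → 0 H
  atom 15: N, bond orders sum to 1 (valence 3) → 2 H
  atom 16: O, bond orders sum to 2 (valence 2) → 0 H
  atom 17: C, bond orders sum to 4 (valence 4) → 0 H
  atom 18: Cl (halogen, monovalent) → 0 H
  atom 19: C, bond orders sum to 4 (valence 4) → 0 H
  atom 20: N, bond orders sum to 1 (valence 3) → 2 H
  atom 21: C, bond orders sum to 3 (valence 4) → 1 H
Total hydrogens: 13.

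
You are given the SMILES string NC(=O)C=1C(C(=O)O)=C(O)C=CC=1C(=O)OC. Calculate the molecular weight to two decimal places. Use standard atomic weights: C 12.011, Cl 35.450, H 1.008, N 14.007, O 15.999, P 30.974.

239.18 g/mol

First, the molecular formula is C10H9NO6 (counting implicit H from valence).
  C: 10 × 12.011 = 120.110
  H: 9 × 1.008 = 9.072
  N: 1 × 14.007 = 14.007
  O: 6 × 15.999 = 95.994
Sum: 10×12.011 + 9×1.008 + 1×14.007 + 6×15.999 = 239.183 → 239.18 g/mol.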